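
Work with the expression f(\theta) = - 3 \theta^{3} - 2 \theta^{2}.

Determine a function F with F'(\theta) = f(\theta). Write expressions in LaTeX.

An antiderivative is F(\theta) = - \frac{\theta^{3} \left(9 \theta + 8\right)}{12}.

The integrand splits into summands that can be handled one at a time.
Check: d/d\theta[- \frac{\theta^{3} \left(9 \theta + 8\right)}{12}] = - 3 \theta^{3} - 2 \theta^{2} = f(\theta).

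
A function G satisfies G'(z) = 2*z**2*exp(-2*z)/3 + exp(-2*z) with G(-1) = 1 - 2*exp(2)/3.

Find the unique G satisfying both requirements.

G(z) = (-z**2 - z - 2)*exp(-2*z)/3 + 1

G'(z) has the shape u'v + uv' for u = -z**2/3 - z/3 - 2/3 and v = exp(-2*z) — it is the derivative of the product u*v.
A general antiderivative is (-z**2 - z - 2)*exp(-2*z)/3 + C.
The condition gives C = 1 - 2*exp(2)/3 - (-2*exp(2)/3) = 1.
So G(z) = (-z**2 - z - 2)*exp(-2*z)/3 + 1.
Check: d/dz[(-z**2 - z - 2)*exp(-2*z)/3 + 1] = (2*z**2 + 3)*exp(-2*z)/3, which equals G'(z).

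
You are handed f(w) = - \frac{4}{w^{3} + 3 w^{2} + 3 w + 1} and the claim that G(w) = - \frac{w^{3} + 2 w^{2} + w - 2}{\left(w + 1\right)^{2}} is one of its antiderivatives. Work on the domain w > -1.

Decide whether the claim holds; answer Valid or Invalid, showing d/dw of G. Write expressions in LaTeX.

d/dw[G] = \frac{- w^{3} - 3 w^{2} - 3 w - 5}{w^{3} + 3 w^{2} + 3 w + 1}
d/dw[G] - f(w) = -1 != 0.

Invalid: d/dw[G] - f = -1, which is not 0.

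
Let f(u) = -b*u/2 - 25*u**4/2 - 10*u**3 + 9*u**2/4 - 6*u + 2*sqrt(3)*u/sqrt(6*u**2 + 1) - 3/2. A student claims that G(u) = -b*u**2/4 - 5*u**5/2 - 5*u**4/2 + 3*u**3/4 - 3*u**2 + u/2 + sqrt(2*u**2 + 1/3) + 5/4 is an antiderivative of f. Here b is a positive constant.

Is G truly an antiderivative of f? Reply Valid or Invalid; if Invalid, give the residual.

Invalid: d/du[G] - f = 2, which is not 0.

d/du[G] = (-2*b*u*sqrt(6*u**2 + 1) - 50*u**4*sqrt(6*u**2 + 1) - 40*u**3*sqrt(6*u**2 + 1) + 9*u**2*sqrt(6*u**2 + 1) - 24*u*sqrt(6*u**2 + 1) + 8*sqrt(3)*u + 2*sqrt(6*u**2 + 1))/(4*sqrt(6*u**2 + 1))
d/du[G] - f(u) = 2 != 0.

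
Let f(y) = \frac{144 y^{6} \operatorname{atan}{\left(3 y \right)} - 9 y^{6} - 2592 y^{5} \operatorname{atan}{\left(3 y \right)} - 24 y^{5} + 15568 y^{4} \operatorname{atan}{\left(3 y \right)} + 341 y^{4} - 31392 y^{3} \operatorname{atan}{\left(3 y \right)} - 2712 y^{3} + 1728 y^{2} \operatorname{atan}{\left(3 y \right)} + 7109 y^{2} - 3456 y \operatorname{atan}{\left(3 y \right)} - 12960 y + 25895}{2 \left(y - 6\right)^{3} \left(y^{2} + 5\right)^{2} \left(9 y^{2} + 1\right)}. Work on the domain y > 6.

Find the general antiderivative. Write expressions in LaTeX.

A candidate is checked by its d/dy: the result must match f(y).
Check: d/dy[\frac{y^{2} - 16 \left(y - 6\right)^{2} \operatorname{atan}{\left(3 y \right)} + 5}{4 \left(y - 6\right)^{2} \left(y^{2} + 5\right)}] = \frac{144 y^{6} \operatorname{atan}{\left(3 y \right)} - 9 y^{6} - 2592 y^{5} \operatorname{atan}{\left(3 y \right)} - 24 y^{5} + 15568 y^{4} \operatorname{atan}{\left(3 y \right)} + 341 y^{4} - 31392 y^{3} \operatorname{atan}{\left(3 y \right)} - 2712 y^{3} + 1728 y^{2} \operatorname{atan}{\left(3 y \right)} + 7109 y^{2} - 3456 y \operatorname{atan}{\left(3 y \right)} - 12960 y + 25895}{18 y^{9} - 324 y^{8} + 2126 y^{7} - 7164 y^{6} + 20126 y^{5} - 47772 y^{4} + 50810 y^{3} - 102420 y^{2} + 5400 y - 10800}, which equals f(y).

F(y) = \frac{y^{2} - 16 \left(y - 6\right)^{2} \operatorname{atan}{\left(3 y \right)} + 5}{4 \left(y - 6\right)^{2} \left(y^{2} + 5\right)} + C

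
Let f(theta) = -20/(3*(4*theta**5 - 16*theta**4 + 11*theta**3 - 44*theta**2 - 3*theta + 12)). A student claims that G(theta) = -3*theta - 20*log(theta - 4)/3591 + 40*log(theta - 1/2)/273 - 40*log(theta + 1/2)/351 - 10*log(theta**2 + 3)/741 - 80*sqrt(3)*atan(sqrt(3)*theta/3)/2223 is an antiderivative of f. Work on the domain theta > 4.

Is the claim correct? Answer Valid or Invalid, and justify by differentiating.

Invalid: d/dtheta[G] - f = -3, which is not 0.

d/dtheta[G] = (-36*theta**5 + 144*theta**4 - 99*theta**3 + 396*theta**2 + 27*theta - 128)/(12*theta**5 - 48*theta**4 + 33*theta**3 - 132*theta**2 - 9*theta + 36)
d/dtheta[G] - f(theta) = -3 != 0.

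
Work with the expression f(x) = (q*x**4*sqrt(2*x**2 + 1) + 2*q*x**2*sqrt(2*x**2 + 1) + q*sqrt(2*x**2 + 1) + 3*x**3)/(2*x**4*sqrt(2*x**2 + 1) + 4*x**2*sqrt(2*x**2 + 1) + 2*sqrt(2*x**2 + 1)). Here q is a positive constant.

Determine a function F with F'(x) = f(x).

An antiderivative is F(x) = (2*q*x**3 + 2*q*x - 3*sqrt(2*x**2 + 1))/(4*(x**2 + 1)).

For F(x) to be correct the identity F'(x) - f(x) = 0 must hold.
Check: d/dx[(2*q*x**3 + 2*q*x - 3*sqrt(2*x**2 + 1))/(4*(x**2 + 1))] = (q*x**4*sqrt(2*x**2 + 1) + 2*q*x**2*sqrt(2*x**2 + 1) + q*sqrt(2*x**2 + 1) + 3*x**3)/(2*x**4*sqrt(2*x**2 + 1) + 4*x**2*sqrt(2*x**2 + 1) + 2*sqrt(2*x**2 + 1)) = f(x).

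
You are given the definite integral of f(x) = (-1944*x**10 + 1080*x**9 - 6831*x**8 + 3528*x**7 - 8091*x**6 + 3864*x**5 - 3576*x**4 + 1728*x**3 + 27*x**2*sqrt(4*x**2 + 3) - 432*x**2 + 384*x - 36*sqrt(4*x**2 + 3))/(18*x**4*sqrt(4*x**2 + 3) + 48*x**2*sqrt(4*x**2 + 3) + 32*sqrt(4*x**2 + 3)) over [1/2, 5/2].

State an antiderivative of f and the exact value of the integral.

Antiderivative: F(x) = 3*(-3*x - (3*x**2 + 4)*sqrt(4*x**2 + 3)*(3*x**5 - 2*x**4 + x**3 - 2))/(2*(3*x**2 + 4)); value = -21933*sqrt(7)/32 - 317559/55328

A first test for any F(x): its x-derivative must equal f(x) identically.
F(x) = 3*(-3*x - (3*x**2 + 4)*sqrt(4*x**2 + 3)*(3*x**5 - 2*x**4 + x**3 - 2))/(2*(3*x**2 + 4)) is an antiderivative of f.
Check: d/dx[3*(-3*x - (3*x**2 + 4)*sqrt(4*x**2 + 3)*(3*x**5 - 2*x**4 + x**3 - 2))/(2*(3*x**2 + 4))] = (-1944*x**10 + 1080*x**9 - 6831*x**8 + 3528*x**7 - 8091*x**6 + 3864*x**5 - 3576*x**4 + 1728*x**3 + 27*x**2*sqrt(4*x**2 + 3) - 432*x**2 + 384*x - 36*sqrt(4*x**2 + 3))/(18*x**4*sqrt(4*x**2 + 3) + 48*x**2*sqrt(4*x**2 + 3) + 32*sqrt(4*x**2 + 3)) = f(x).
F(5/2) = -21933*sqrt(7)/32 - 45/91; F(1/2) = 3189/608.
Integral = F(5/2) - F(1/2) = -21933*sqrt(7)/32 - 317559/55328.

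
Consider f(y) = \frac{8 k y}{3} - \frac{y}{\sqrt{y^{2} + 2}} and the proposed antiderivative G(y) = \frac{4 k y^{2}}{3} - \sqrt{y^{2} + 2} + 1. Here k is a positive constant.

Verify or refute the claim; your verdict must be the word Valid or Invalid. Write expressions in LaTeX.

d/dy[G] = \frac{8 k y \sqrt{y^{2} + 2} - 3 y}{3 \sqrt{y^{2} + 2}}
This equals f(y) exactly, so the claim holds.

Valid: G'(y) = f(y).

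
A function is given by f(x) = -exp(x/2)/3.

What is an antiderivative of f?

An antiderivative is F(x) = -2*exp(x/2)/3.

A candidate is checked by its d/dx: the result must match f(x).
Check: d/dx[-2*exp(x/2)/3] = -exp(x/2)/3 = f(x).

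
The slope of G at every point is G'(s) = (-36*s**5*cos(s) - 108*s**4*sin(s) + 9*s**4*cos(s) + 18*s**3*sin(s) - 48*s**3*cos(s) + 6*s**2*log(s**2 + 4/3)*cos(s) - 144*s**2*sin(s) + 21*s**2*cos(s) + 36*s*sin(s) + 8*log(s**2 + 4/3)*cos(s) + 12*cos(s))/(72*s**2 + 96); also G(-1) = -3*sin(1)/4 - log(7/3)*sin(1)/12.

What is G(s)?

G'(s) has the shape u'v + uv' for u = -s**3/2 + s**2/8 + log(s**2 + 4/3)/12 + 1/8 and v = sin(s) — it is the derivative of the product u*v.
A general antiderivative is -(2*s**3 - s**2/2 - log(s**2 + 4/3)/3 - 1/2)*sin(s)/4 + C.
The condition gives C = -3*sin(1)/4 - log(7/3)*sin(1)/12 - (-3*sin(1)/4 - log(7/3)*sin(1)/12) = 0.
So G(s) = -s**3*sin(s)/2 + s**2*sin(s)/8 + log(s**2 + 4/3)*sin(s)/12 + sin(s)/8.
Check: d/ds[-s**3*sin(s)/2 + s**2*sin(s)/8 + log(s**2 + 4/3)*sin(s)/12 + sin(s)/8] = (-36*s**5*cos(s) - 108*s**4*sin(s) + 9*s**4*cos(s) + 18*s**3*sin(s) - 48*s**3*cos(s) + 6*s**2*log(s**2 + 4/3)*cos(s) - 144*s**2*sin(s) + 21*s**2*cos(s) + 36*s*sin(s) + 8*log(s**2 + 4/3)*cos(s) + 12*cos(s))/(72*s**2 + 96) = G'(s).

G(s) = -s**3*sin(s)/2 + s**2*sin(s)/8 + log(s**2 + 4/3)*sin(s)/12 + sin(s)/8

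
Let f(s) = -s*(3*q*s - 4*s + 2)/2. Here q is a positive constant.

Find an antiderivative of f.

A candidate is checked by its d/ds: the result must match f(s).
Check: d/ds[-q*s**3/2 + 2*s**3/3 - s**2/2] = -3*q*s**2/2 + 2*s**2 - s, which equals f(s).

An antiderivative is F(s) = -q*s**3/2 + 2*s**3/3 - s**2/2.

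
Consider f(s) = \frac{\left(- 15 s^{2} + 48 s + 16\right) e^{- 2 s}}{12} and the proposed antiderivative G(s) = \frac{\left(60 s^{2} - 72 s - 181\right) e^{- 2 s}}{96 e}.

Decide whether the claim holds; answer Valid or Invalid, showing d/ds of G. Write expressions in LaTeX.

Invalid: d/ds[G] - f = \frac{\left(- 60 s^{2} + 60 e s^{2} - 192 e s + 132 s - 64 e + 145\right) e^{- 2 s}}{48 e}, which is not 0.

d/ds[G] = \frac{\left(- 60 s^{2} + 132 s + 145\right) e^{- 2 s}}{48 e}
d/ds[G] - f(s) = \frac{\left(- 60 s^{2} + 60 e s^{2} - 192 e s + 132 s - 64 e + 145\right) e^{- 2 s}}{48 e} != 0.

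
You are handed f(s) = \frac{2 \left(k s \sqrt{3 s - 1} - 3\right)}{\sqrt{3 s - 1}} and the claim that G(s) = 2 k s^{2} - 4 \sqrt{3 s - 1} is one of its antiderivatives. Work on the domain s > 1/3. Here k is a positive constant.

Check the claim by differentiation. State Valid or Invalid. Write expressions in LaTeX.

Invalid: d/ds[G] - f = 2 k s, which is not 0.

d/ds[G] = \frac{4 k s \sqrt{3 s - 1} - 6}{\sqrt{3 s - 1}}
d/ds[G] - f(s) = 2 k s != 0.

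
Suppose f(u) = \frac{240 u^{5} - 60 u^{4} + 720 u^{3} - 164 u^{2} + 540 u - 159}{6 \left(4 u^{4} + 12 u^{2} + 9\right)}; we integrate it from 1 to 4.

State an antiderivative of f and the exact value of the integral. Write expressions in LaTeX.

Recover f(u) by differentiating a candidate F(u); any mismatch rules it out.
F(u) = 5 u^{2} - \frac{5 u}{2} - \frac{4 u}{6 u^{2} + 9} is an antiderivative of f.
Check: d/du[5 u^{2} - \frac{5 u}{2} - \frac{4 u}{6 u^{2} + 9}] = \frac{240 u^{5} - 60 u^{4} + 720 u^{3} - 164 u^{2} + 540 u - 159}{24 u^{4} + 72 u^{2} + 54}, which equals f(u).
F(4) = \frac{7334}{105}; F(1) = \frac{67}{30}.
Integral = F(4) - F(1) = \frac{4733}{70}.

Antiderivative: F(u) = 5 u^{2} - \frac{5 u}{2} - \frac{4 u}{6 u^{2} + 9}; value = \frac{4733}{70}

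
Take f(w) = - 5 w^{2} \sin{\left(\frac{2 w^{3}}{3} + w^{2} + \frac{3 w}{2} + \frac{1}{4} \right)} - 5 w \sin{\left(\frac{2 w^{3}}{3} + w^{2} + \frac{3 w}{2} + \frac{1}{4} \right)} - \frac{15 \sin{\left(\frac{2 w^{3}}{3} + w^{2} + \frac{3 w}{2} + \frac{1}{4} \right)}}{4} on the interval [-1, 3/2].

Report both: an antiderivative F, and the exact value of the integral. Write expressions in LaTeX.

Antiderivative: F(w) = \frac{5 \cos{\left(\frac{2 w^{3}}{3} + w^{2} + \frac{3 w}{2} + \frac{1}{4} \right)}}{2}; value = - \frac{5 \cos{\left(\frac{11}{12} \right)}}{2} + \frac{5 \cos{\left(7 \right)}}{2}

The substitution u = \frac{2 w^{3}}{3} + w^{2} + \frac{3 w}{2} + \frac{1}{4} works: f is exactly (dF/du)*(du/dw) for that inner function.
F(w) = \frac{5 \cos{\left(\frac{2 w^{3}}{3} + w^{2} + \frac{3 w}{2} + \frac{1}{4} \right)}}{2} is an antiderivative of f.
Check: d/dw[\frac{5 \cos{\left(\frac{2 w^{3}}{3} + w^{2} + \frac{3 w}{2} + \frac{1}{4} \right)}}{2}] = - 5 w^{2} \sin{\left(\frac{2 w^{3}}{3} + w^{2} + \frac{3 w}{2} + \frac{1}{4} \right)} - 5 w \sin{\left(\frac{2 w^{3}}{3} + w^{2} + \frac{3 w}{2} + \frac{1}{4} \right)} - \frac{15 \sin{\left(\frac{2 w^{3}}{3} + w^{2} + \frac{3 w}{2} + \frac{1}{4} \right)}}{4} = f(w).
F(3/2) = \frac{5 \cos{\left(7 \right)}}{2}; F(-1) = \frac{5 \cos{\left(\frac{11}{12} \right)}}{2}.
Integral = F(3/2) - F(-1) = - \frac{5 \cos{\left(\frac{11}{12} \right)}}{2} + \frac{5 \cos{\left(7 \right)}}{2}.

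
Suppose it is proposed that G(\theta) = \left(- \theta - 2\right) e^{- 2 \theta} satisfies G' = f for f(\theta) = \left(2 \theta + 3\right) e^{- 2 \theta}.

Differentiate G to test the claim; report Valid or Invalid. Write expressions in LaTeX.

d/d\theta[G] = \left(2 \theta + 3\right) e^{- 2 \theta}
This equals f(\theta) exactly, so the claim holds.

Valid: G'(\theta) = f(\theta).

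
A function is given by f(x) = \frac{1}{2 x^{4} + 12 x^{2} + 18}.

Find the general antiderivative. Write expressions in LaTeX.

A first test for any F(x): its x-derivative must equal f(x) identically.
Check: d/dx[\frac{3 x + \sqrt{3} \left(x^{2} + 3\right) \operatorname{atan}{\left(\frac{\sqrt{3} x}{3} \right)}}{36 \left(x^{2} + 3\right)}] = \frac{1}{2 x^{4} + 12 x^{2} + 18} = f(x).

F(x) = \frac{3 x + \sqrt{3} \left(x^{2} + 3\right) \operatorname{atan}{\left(\frac{\sqrt{3} x}{3} \right)}}{36 \left(x^{2} + 3\right)} + C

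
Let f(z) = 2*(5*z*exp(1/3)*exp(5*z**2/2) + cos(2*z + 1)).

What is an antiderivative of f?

An antiderivative is F(z) = 2*exp(5*z**2/2 + 1/3) + sin(2*z + 1).

An antiderivative F(z) passes only if d/dz[F] lands on f(z) exactly.
Check: d/dz[2*exp(5*z**2/2 + 1/3) + sin(2*z + 1)] = 10*z*exp(1/3)*exp(5*z**2/2) + 2*cos(2*z + 1), which equals f(z).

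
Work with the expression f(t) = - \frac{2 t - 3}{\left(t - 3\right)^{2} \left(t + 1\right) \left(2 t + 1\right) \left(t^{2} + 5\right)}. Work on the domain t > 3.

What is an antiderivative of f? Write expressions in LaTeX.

An antiderivative is F(t) = - \frac{- 375 t \log{\left(t - 3 \right)} - 10240 t \log{\left(t + \frac{1}{2} \right)} + 8575 t \log{\left(t + 1 \right)} + 1020 t \log{\left(t^{2} + 5 \right)} + 664 \sqrt{5} t \operatorname{atan}{\left(\frac{\sqrt{5} t}{5} \right)} + 1125 \log{\left(t - 3 \right)} + 30720 \log{\left(t + \frac{1}{2} \right)} - 25725 \log{\left(t + 1 \right)} - 3060 \log{\left(t^{2} + 5 \right)} - 1992 \sqrt{5} \operatorname{atan}{\left(\frac{\sqrt{5} t}{5} \right)} - 1260}{164640 \left(t - 3\right)}.

Factor the denominator (\left(t - 3\right)^{2} \left(t + 1\right) \left(2 t + 1\right) \left(t^{2} + 5\right)) and decompose: f = - \frac{51 t + 83}{4116 \left(t^{2} + 5\right)} + \frac{128}{1029 \left(2 t + 1\right)} - \frac{5}{96 \left(t + 1\right)} + \frac{25}{10976 \left(t - 3\right)} - \frac{3}{392 \left(t - 3\right)^{2}}; each piece integrates to a log, atan, or power term.
Check: d/dt[- \frac{- 375 t \log{\left(t - 3 \right)} - 10240 t \log{\left(t + \frac{1}{2} \right)} + 8575 t \log{\left(t + 1 \right)} + 1020 t \log{\left(t^{2} + 5 \right)} + 664 \sqrt{5} t \operatorname{atan}{\left(\frac{\sqrt{5} t}{5} \right)} + 1125 \log{\left(t - 3 \right)} + 30720 \log{\left(t + \frac{1}{2} \right)} - 25725 \log{\left(t + 1 \right)} - 3060 \log{\left(t^{2} + 5 \right)} - 1992 \sqrt{5} \operatorname{atan}{\left(\frac{\sqrt{5} t}{5} \right)} - 1260}{164640 \left(t - 3\right)}] = \frac{3 - 2 t}{2 t^{6} - 9 t^{5} + 11 t^{4} - 24 t^{3} + 14 t^{2} + 105 t + 45}, which equals f(t).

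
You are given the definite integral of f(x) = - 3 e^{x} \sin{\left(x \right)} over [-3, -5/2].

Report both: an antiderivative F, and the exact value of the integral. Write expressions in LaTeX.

Since d/dx undoes antidifferentiation here, F'(x) = f(x) is required of F(x).
F(x) = - \frac{3 e^{x} \sin{\left(x \right)}}{2} + \frac{3 e^{x} \cos{\left(x \right)}}{2} is an antiderivative of f.
Check: d/dx[- \frac{3 e^{x} \sin{\left(x \right)}}{2} + \frac{3 e^{x} \cos{\left(x \right)}}{2}] = - 3 e^{x} \sin{\left(x \right)} = f(x).
F(-5/2) = \frac{3 \cos{\left(\frac{5}{2} \right)}}{2 e^{\frac{5}{2}}} + \frac{3 \sin{\left(\frac{5}{2} \right)}}{2 e^{\frac{5}{2}}}; F(-3) = \frac{3 \cos{\left(3 \right)}}{2 e^{3}} + \frac{3 \sin{\left(3 \right)}}{2 e^{3}}.
Integral = F(-5/2) - F(-3) = \frac{3 \cos{\left(\frac{5}{2} \right)}}{2 e^{\frac{5}{2}}} - \frac{3 \sin{\left(3 \right)}}{2 e^{3}} + \frac{3 \sin{\left(\frac{5}{2} \right)}}{2 e^{\frac{5}{2}}} - \frac{3 \cos{\left(3 \right)}}{2 e^{3}}.

Antiderivative: F(x) = - \frac{3 e^{x} \sin{\left(x \right)}}{2} + \frac{3 e^{x} \cos{\left(x \right)}}{2}; value = \frac{3 \cos{\left(\frac{5}{2} \right)}}{2 e^{\frac{5}{2}}} - \frac{3 \sin{\left(3 \right)}}{2 e^{3}} + \frac{3 \sin{\left(\frac{5}{2} \right)}}{2 e^{\frac{5}{2}}} - \frac{3 \cos{\left(3 \right)}}{2 e^{3}}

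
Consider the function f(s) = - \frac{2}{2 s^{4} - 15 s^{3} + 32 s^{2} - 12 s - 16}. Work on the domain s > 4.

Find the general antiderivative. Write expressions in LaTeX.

The denominator factors as \left(s - 4\right) \left(s - 2\right)^{2} \left(2 s + 1\right); partial fractions split f into directly integrable pieces: \frac{16}{225 \left(2 s + 1\right)} + \frac{1}{50 \left(s - 2\right)} + \frac{1}{5 \left(s - 2\right)^{2}} - \frac{1}{18 \left(s - 4\right)}.
Check: d/ds[- \frac{\log{\left(s - 4 \right)}}{18} + \frac{\log{\left(s - 2 \right)}}{50} + \frac{8 \log{\left(s + \frac{1}{2} \right)}}{225} - \frac{2}{10 s - 20}] = - \frac{2}{2 s^{4} - 15 s^{3} + 32 s^{2} - 12 s - 16} = f(s).

F(s) = - \frac{\log{\left(s - 4 \right)}}{18} + \frac{\log{\left(s - 2 \right)}}{50} + \frac{8 \log{\left(s + \frac{1}{2} \right)}}{225} - \frac{2}{10 s - 20} + C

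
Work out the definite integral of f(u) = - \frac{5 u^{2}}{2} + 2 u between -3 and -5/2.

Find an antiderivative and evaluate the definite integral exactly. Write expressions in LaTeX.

Integrate term by term and add the pieces.
F(u) = - \frac{5 u^{3}}{6} + u^{2} is an antiderivative of f.
Check: d/du[- \frac{5 u^{3}}{6} + u^{2}] = - \frac{5 u^{2}}{2} + 2 u = f(u).
F(-5/2) = \frac{925}{48}; F(-3) = \frac{63}{2}.
Integral = F(-5/2) - F(-3) = - \frac{587}{48}.

Antiderivative: F(u) = - \frac{5 u^{3}}{6} + u^{2}; value = - \frac{587}{48}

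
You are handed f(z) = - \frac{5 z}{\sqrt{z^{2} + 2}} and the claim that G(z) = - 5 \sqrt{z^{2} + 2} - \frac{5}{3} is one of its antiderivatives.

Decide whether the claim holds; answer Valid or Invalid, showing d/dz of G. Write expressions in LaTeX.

Valid - the claim checks out under differentiation.

d/dz[G] = - \frac{5 z}{\sqrt{z^{2} + 2}}
This equals f(z) exactly, so the claim holds.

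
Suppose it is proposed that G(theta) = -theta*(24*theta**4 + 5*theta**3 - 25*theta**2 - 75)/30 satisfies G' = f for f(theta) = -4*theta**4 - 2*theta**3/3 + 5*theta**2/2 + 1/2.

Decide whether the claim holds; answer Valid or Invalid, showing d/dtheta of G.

Invalid: d/dtheta[G] - f = 2, which is not 0.

d/dtheta[G] = -4*theta**4 - 2*theta**3/3 + 5*theta**2/2 + 5/2
d/dtheta[G] - f(theta) = 2 != 0.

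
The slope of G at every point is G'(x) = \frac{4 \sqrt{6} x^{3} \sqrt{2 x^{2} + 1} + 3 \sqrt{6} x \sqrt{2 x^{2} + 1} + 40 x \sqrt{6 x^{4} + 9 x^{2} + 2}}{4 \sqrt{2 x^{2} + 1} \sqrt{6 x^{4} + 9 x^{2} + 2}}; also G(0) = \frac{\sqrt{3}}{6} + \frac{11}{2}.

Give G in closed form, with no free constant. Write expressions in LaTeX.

G(x) = \frac{60 \sqrt{2 x^{2} + 1} + \sqrt{6} \sqrt{6 x^{4} + 9 x^{2} + 2} + 6}{12}

Whatever form G(x) takes, its d/dx must return the stated G'(x).
A general antiderivative is 5 \sqrt{2 x^{2} + 1} + \frac{\sqrt{x^{4} + \frac{3 x^{2}}{2} + \frac{1}{3}}}{2} + C.
The condition gives C = \frac{\sqrt{3}}{6} + \frac{11}{2} - (\frac{\sqrt{3}}{6} + 5) = \frac{1}{2}.
So G(x) = \frac{60 \sqrt{2 x^{2} + 1} + \sqrt{6} \sqrt{6 x^{4} + 9 x^{2} + 2} + 6}{12}.
Check: d/dx[\frac{60 \sqrt{2 x^{2} + 1} + \sqrt{6} \sqrt{6 x^{4} + 9 x^{2} + 2} + 6}{12}] = \frac{4 \sqrt{6} x^{3} \sqrt{2 x^{2} + 1} + 3 \sqrt{6} x \sqrt{2 x^{2} + 1} + 40 x \sqrt{6 x^{4} + 9 x^{2} + 2}}{4 \sqrt{2 x^{2} + 1} \sqrt{6 x^{4} + 9 x^{2} + 2}} = G'(x).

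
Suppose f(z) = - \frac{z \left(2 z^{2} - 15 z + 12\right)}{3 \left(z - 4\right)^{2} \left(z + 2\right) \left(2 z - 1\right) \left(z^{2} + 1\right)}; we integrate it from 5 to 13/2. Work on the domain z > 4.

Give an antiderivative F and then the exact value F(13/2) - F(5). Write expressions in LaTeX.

Antiderivative: F(z) = \frac{- 84020 \left(z - 4\right) \log{\left(z - 4 \right)} - 41616 \left(z - 4\right) \log{\left(z - \frac{1}{2} \right)} - 141610 \left(z - 4\right) \log{\left(z + 2 \right)} + 133623 \left(z - 4\right) \log{\left(z^{2} + 1 \right)} - 40572 \left(z - 4\right) \operatorname{atan}{\left(z \right)} - 114240}{3823470 \left(z - 4\right)}; value = - \frac{101 \log{\left(26 \right)}}{2890} - \frac{\log{\left(\frac{17}{2} \right)}}{27} - \frac{8402 \log{\left(\frac{5}{2} \right)}}{382347} - \frac{8 \log{\left(6 \right)}}{735} - \frac{46 \operatorname{atan}{\left(\frac{13}{2} \right)}}{4335} + \frac{46 \operatorname{atan}{\left(5 \right)}}{4335} + \frac{8 \log{\left(\frac{9}{2} \right)}}{735} + \frac{32}{1785} + \frac{\log{\left(7 \right)}}{27} + \frac{101 \log{\left(\frac{173}{4} \right)}}{2890}

The denominator factors as 3 \left(z - 4\right)^{2} \left(z + 2\right) \left(2 z - 1\right) \left(z^{2} + 1\right); partial fractions split f into directly integrable pieces: \frac{303 z - 46}{4335 \left(z^{2} + 1\right)} - \frac{16}{735 \left(2 z - 1\right)} - \frac{1}{27 \left(z + 2\right)} - \frac{8402}{382347 \left(z - 4\right)} + \frac{32}{1071 \left(z - 4\right)^{2}}.
F(z) = \frac{- 84020 \left(z - 4\right) \log{\left(z - 4 \right)} - 41616 \left(z - 4\right) \log{\left(z - \frac{1}{2} \right)} - 141610 \left(z - 4\right) \log{\left(z + 2 \right)} + 133623 \left(z - 4\right) \log{\left(z^{2} + 1 \right)} - 40572 \left(z - 4\right) \operatorname{atan}{\left(z \right)} - 114240}{3823470 \left(z - 4\right)} is an antiderivative of f.
Check: d/dz[\frac{- 84020 \left(z - 4\right) \log{\left(z - 4 \right)} - 41616 \left(z - 4\right) \log{\left(z - \frac{1}{2} \right)} - 141610 \left(z - 4\right) \log{\left(z + 2 \right)} + 133623 \left(z - 4\right) \log{\left(z^{2} + 1 \right)} - 40572 \left(z - 4\right) \operatorname{atan}{\left(z \right)} - 114240}{3823470 \left(z - 4\right)}] = \frac{- 2 z^{3} + 15 z^{2} - 12 z}{6 z^{6} - 39 z^{5} + 24 z^{4} + 153 z^{3} - 78 z^{2} + 192 z - 96}, which equals f(z).
F(13/2) = - \frac{\log{\left(\frac{17}{2} \right)}}{27} - \frac{8402 \log{\left(\frac{5}{2} \right)}}{382347} - \frac{8 \log{\left(6 \right)}}{735} - \frac{46 \operatorname{atan}{\left(\frac{13}{2} \right)}}{4335} - \frac{64}{5355} + \frac{101 \log{\left(\frac{173}{4} \right)}}{2890}; F(5) = - \frac{\log{\left(7 \right)}}{27} - \frac{32}{1071} - \frac{8 \log{\left(\frac{9}{2} \right)}}{735} - \frac{46 \operatorname{atan}{\left(5 \right)}}{4335} + \frac{101 \log{\left(26 \right)}}{2890}.
Integral = F(13/2) - F(5) = - \frac{101 \log{\left(26 \right)}}{2890} - \frac{\log{\left(\frac{17}{2} \right)}}{27} - \frac{8402 \log{\left(\frac{5}{2} \right)}}{382347} - \frac{8 \log{\left(6 \right)}}{735} - \frac{46 \operatorname{atan}{\left(\frac{13}{2} \right)}}{4335} + \frac{46 \operatorname{atan}{\left(5 \right)}}{4335} + \frac{8 \log{\left(\frac{9}{2} \right)}}{735} + \frac{32}{1785} + \frac{\log{\left(7 \right)}}{27} + \frac{101 \log{\left(\frac{173}{4} \right)}}{2890}.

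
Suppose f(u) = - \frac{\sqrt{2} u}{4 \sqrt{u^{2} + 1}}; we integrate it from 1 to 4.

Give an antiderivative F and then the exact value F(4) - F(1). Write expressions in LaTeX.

The substitution w = 2 u^{2} + 2 works: f is exactly (dF/dw)*(dw/du) for that inner function.
F(u) = - \frac{\sqrt{2 u^{2} + 2}}{4} is an antiderivative of f.
Check: d/du[- \frac{\sqrt{2 u^{2} + 2}}{4}] = - \frac{\sqrt{2} u}{4 \sqrt{u^{2} + 1}} = f(u).
F(4) = - \frac{\sqrt{34}}{4}; F(1) = - \frac{1}{2}.
Integral = F(4) - F(1) = \frac{1}{2} - \frac{\sqrt{34}}{4}.

Antiderivative: F(u) = - \frac{\sqrt{2 u^{2} + 2}}{4}; value = \frac{1}{2} - \frac{\sqrt{34}}{4}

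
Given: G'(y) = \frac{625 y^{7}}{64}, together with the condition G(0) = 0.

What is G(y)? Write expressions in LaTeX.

G(y) = \frac{625 y^{8}}{512}

A candidate passes only if d/dy[G] lands on the given G'(y) exactly.
A general antiderivative is \frac{625 y^{8}}{512} + C.
The condition gives C = 0 - (0) = 0.
So G(y) = \frac{625 y^{8}}{512}.
Check: d/dy[\frac{625 y^{8}}{512}] = \frac{625 y^{7}}{64} = G'(y).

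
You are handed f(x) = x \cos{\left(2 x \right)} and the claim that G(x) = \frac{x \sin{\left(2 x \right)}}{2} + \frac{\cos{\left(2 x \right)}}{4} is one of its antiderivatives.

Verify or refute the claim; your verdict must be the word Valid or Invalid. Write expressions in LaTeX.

d/dx[G] = x \cos{\left(2 x \right)}
This equals f(x) exactly, so the claim holds.

Valid - differentiating G returns exactly f.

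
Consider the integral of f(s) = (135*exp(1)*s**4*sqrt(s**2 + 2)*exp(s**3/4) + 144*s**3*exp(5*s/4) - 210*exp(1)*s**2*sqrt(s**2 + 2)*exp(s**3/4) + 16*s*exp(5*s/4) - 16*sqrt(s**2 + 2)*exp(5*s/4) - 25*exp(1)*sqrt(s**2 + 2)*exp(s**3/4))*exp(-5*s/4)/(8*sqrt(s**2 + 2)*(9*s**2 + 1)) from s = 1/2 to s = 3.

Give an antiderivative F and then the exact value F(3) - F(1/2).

Antiderivative: F(s) = (12*sqrt(s**2 + 2) - 4*atan(3*s) + 15*exp(1)*exp(-5*s/4)*exp(s**3/4))/6; value = -5*exp(13/32)/2 - 3 - 2*atan(9)/3 + 2*atan(3/2)/3 + 2*sqrt(11) + 5*exp(4)/2

Whatever form F(s) takes, F'(s) = f(s) is non-negotiable.
F(s) = (12*sqrt(s**2 + 2) - 4*atan(3*s) + 15*exp(1)*exp(-5*s/4)*exp(s**3/4))/6 is an antiderivative of f.
Check: d/ds[(12*sqrt(s**2 + 2) - 4*atan(3*s) + 15*exp(1)*exp(-5*s/4)*exp(s**3/4))/6] = (135*exp(1)*s**4*sqrt(s**2 + 2)*exp(s**3/4) + 144*s**3*exp(5*s/4) - 210*exp(1)*s**2*sqrt(s**2 + 2)*exp(s**3/4) + 16*s*exp(5*s/4) - 16*sqrt(s**2 + 2)*exp(5*s/4) - 25*exp(1)*sqrt(s**2 + 2)*exp(s**3/4))/(72*s**2*sqrt(s**2 + 2)*exp(5*s/4) + 8*sqrt(s**2 + 2)*exp(5*s/4)), which equals f(s).
F(3) = -2*atan(9)/3 + 2*sqrt(11) + 5*exp(4)/2; F(1/2) = -2*atan(3/2)/3 + 3 + 5*exp(13/32)/2.
Integral = F(3) - F(1/2) = -5*exp(13/32)/2 - 3 - 2*atan(9)/3 + 2*atan(3/2)/3 + 2*sqrt(11) + 5*exp(4)/2.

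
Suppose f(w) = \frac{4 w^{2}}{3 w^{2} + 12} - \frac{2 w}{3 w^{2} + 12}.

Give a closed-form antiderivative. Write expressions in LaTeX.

Integrate term by term and add the pieces.
Check: d/dw[\frac{4 w}{3} - \frac{\log{\left(w^{2} + 4 \right)}}{3} - \frac{8 \operatorname{atan}{\left(\frac{w}{2} \right)}}{3}] = \frac{4 w^{2} - 2 w}{3 w^{2} + 12}, which equals f(w).

An antiderivative is F(w) = \frac{4 w}{3} - \frac{\log{\left(w^{2} + 4 \right)}}{3} - \frac{8 \operatorname{atan}{\left(\frac{w}{2} \right)}}{3}.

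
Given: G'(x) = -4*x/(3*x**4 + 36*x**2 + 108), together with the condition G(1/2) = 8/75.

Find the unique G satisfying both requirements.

G'(x) matches the chain-rule pattern g'(h)*h' with inner function h(x) = x**2/2 + 3; substituting u = h(x) collapses the integral.
A general antiderivative is 1/(3*(x**2/2 + 3)) + C.
The condition gives C = 8/75 - (8/75) = 0.
So G(x) = 1/(3*x**2/2 + 9).
Check: d/dx[1/(3*x**2/2 + 9)] = -4*x/(3*x**4 + 36*x**2 + 108) = G'(x).

G(x) = 1/(3*x**2/2 + 9)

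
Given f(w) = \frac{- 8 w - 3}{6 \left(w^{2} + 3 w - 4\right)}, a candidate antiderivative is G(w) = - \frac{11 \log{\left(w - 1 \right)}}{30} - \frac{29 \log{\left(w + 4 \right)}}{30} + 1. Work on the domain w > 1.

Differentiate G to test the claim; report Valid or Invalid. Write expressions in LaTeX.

d/dw[G] = \frac{- 8 w - 3}{6 w^{2} + 18 w - 24}
This equals f(w) exactly, so the claim holds.

Valid: G'(w) = f(w).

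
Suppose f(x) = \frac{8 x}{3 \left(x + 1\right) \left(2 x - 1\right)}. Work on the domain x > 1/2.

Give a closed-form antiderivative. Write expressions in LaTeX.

Factor the denominator (3 \left(x + 1\right) \left(2 x - 1\right)) and decompose: f = \frac{8}{9 \left(2 x - 1\right)} + \frac{8}{9 \left(x + 1\right)}; each piece integrates to a log, atan, or power term.
Check: d/dx[\frac{4 \left(\log{\left(x - \frac{1}{2} \right)} + 2 \log{\left(x + 1 \right)}\right)}{9}] = \frac{8 x}{6 x^{2} + 3 x - 3}, which equals f(x).

An antiderivative is F(x) = \frac{4 \left(\log{\left(x - \frac{1}{2} \right)} + 2 \log{\left(x + 1 \right)}\right)}{9}.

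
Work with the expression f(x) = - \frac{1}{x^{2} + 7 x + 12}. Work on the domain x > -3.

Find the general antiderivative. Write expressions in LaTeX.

F(x) = - \log{\left(x + 3 \right)} + \log{\left(x + 4 \right)} + C

Factor the denominator (\left(x + 3\right) \left(x + 4\right)) and decompose: f = \frac{1}{x + 4} - \frac{1}{x + 3}; each piece integrates to a log, atan, or power term.
Check: d/dx[- \log{\left(x + 3 \right)} + \log{\left(x + 4 \right)}] = - \frac{1}{x^{2} + 7 x + 12} = f(x).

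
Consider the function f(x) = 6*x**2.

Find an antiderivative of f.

Whatever form F(x) takes, F'(x) = f(x) is non-negotiable.
Check: d/dx[2*x**3] = 6*x**2 = f(x).

An antiderivative is F(x) = 2*x**3.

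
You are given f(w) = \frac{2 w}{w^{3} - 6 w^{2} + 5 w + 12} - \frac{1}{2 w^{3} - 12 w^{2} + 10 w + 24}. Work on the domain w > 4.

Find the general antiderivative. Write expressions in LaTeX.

F(w) = \frac{12 \log{\left(w - 4 \right)} - 11 \log{\left(w - 3 \right)} - \log{\left(w + 1 \right)}}{8} + C

The denominator factors as 2 \left(w - 4\right) \left(w - 3\right) \left(w + 1\right); partial fractions split f into directly integrable pieces: - \frac{1}{8 \left(w + 1\right)} - \frac{11}{8 \left(w - 3\right)} + \frac{3}{2 \left(w - 4\right)}.
Check: d/dw[\frac{12 \log{\left(w - 4 \right)} - 11 \log{\left(w - 3 \right)} - \log{\left(w + 1 \right)}}{8}] = \frac{4 w - 1}{2 w^{3} - 12 w^{2} + 10 w + 24}, which equals f(w).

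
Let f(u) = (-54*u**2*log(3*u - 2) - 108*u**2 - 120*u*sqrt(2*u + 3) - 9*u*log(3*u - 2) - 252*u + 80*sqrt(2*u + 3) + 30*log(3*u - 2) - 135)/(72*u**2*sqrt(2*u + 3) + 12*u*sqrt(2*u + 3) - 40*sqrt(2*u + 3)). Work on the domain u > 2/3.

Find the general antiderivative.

F(u) = -(9*sqrt(2*u + 3)*log(3*u - 2) + 20*log(3*u + 5/2))/12 + C

Whatever form F(u) takes, F'(u) = f(u) is non-negotiable.
Check: d/du[-(9*sqrt(2*u + 3)*log(3*u - 2) + 20*log(3*u + 5/2))/12] = (-54*u**2*log(3*u - 2) - 108*u**2 - 120*u*sqrt(2*u + 3) - 9*u*log(3*u - 2) - 252*u + 80*sqrt(2*u + 3) + 30*log(3*u - 2) - 135)/(72*u**2*sqrt(2*u + 3) + 12*u*sqrt(2*u + 3) - 40*sqrt(2*u + 3)) = f(u).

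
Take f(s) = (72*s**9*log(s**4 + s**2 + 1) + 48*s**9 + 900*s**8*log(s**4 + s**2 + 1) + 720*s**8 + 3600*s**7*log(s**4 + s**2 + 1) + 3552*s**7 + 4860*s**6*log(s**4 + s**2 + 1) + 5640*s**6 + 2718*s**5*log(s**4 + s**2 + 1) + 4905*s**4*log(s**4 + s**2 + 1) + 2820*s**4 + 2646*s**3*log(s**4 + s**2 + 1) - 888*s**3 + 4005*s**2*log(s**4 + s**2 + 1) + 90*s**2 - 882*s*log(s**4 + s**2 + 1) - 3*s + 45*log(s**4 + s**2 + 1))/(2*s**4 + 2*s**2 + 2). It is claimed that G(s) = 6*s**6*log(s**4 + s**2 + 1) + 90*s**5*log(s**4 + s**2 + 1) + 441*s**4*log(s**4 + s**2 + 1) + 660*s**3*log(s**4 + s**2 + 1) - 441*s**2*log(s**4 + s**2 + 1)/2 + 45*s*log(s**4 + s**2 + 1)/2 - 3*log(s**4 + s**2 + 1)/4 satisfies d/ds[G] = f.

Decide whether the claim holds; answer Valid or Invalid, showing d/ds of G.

d/ds[G] = (72*s**9*log(s**4 + s**2 + 1) + 48*s**9 + 900*s**8*log(s**4 + s**2 + 1) + 720*s**8 + 3600*s**7*log(s**4 + s**2 + 1) + 3552*s**7 + 4860*s**6*log(s**4 + s**2 + 1) + 5640*s**6 + 2718*s**5*log(s**4 + s**2 + 1) + 4905*s**4*log(s**4 + s**2 + 1) + 2820*s**4 + 2646*s**3*log(s**4 + s**2 + 1) - 888*s**3 + 4005*s**2*log(s**4 + s**2 + 1) + 90*s**2 - 882*s*log(s**4 + s**2 + 1) - 3*s + 45*log(s**4 + s**2 + 1))/(2*s**4 + 2*s**2 + 2)
This equals f(s) exactly, so the claim holds.

Valid - differentiating G returns exactly f.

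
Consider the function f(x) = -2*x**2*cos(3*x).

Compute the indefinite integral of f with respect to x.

F(x) = -2*x**2*sin(3*x)/3 - 4*x*cos(3*x)/9 + 4*sin(3*x)/27 + C

A first test for any F(x): its x-derivative must equal f(x) identically.
Check: d/dx[-2*x**2*sin(3*x)/3 - 4*x*cos(3*x)/9 + 4*sin(3*x)/27] = -2*x**2*cos(3*x) = f(x).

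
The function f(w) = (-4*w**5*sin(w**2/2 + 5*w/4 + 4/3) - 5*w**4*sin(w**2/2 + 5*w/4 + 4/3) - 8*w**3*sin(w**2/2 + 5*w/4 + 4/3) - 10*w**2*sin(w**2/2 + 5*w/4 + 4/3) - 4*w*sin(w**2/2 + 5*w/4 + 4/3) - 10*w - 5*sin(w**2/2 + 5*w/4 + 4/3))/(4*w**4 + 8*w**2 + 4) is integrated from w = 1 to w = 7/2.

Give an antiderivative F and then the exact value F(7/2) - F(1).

Since d/dw undoes antidifferentiation here, F'(w) = f(w) is required of F(w).
F(w) = (4*(w**2 + 1)*cos(w**2/2 + 5*w/4 + 4/3) + 5)/(4*(w**2 + 1)) is an antiderivative of f.
Check: d/dw[(4*(w**2 + 1)*cos(w**2/2 + 5*w/4 + 4/3) + 5)/(4*(w**2 + 1))] = (-4*w**5*sin(w**2/2 + 5*w/4 + 4/3) - 5*w**4*sin(w**2/2 + 5*w/4 + 4/3) - 8*w**3*sin(w**2/2 + 5*w/4 + 4/3) - 10*w**2*sin(w**2/2 + 5*w/4 + 4/3) - 4*w*sin(w**2/2 + 5*w/4 + 4/3) - 10*w - 5*sin(w**2/2 + 5*w/4 + 4/3))/(4*w**4 + 8*w**2 + 4) = f(w).
F(7/2) = 5/53 + cos(71/6); F(1) = cos(37/12) + 5/8.
Integral = F(7/2) - F(1) = -225/424 + cos(71/6) - cos(37/12).

Antiderivative: F(w) = (4*(w**2 + 1)*cos(w**2/2 + 5*w/4 + 4/3) + 5)/(4*(w**2 + 1)); value = -225/424 + cos(71/6) - cos(37/12)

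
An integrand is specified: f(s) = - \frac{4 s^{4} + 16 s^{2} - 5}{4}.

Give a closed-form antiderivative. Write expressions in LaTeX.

Any candidate F(s) must reproduce f(s) exactly when differentiated.
Check: d/ds[- \frac{s^{5}}{5} - \frac{4 s^{3}}{3} + \frac{5 s}{4}] = - s^{4} - 4 s^{2} + \frac{5}{4}, which equals f(s).

An antiderivative is F(s) = - \frac{s^{5}}{5} - \frac{4 s^{3}}{3} + \frac{5 s}{4}.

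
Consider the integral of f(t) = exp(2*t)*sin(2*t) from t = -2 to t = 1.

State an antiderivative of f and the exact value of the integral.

Check any antiderivative F(t) by computing F'(t) and comparing it with f(t).
F(t) = exp(2*t)*sin(2*t)/4 - exp(2*t)*cos(2*t)/4 is an antiderivative of f.
Check: d/dt[exp(2*t)*sin(2*t)/4 - exp(2*t)*cos(2*t)/4] = exp(2*t)*sin(2*t) = f(t).
F(1) = -exp(2)*cos(2)/4 + exp(2)*sin(2)/4; F(-2) = -exp(-4)*cos(4)/4 - exp(-4)*sin(4)/4.
Integral = F(1) - F(-2) = exp(-4)*sin(4)/4 + exp(-4)*cos(4)/4 - exp(2)*cos(2)/4 + exp(2)*sin(2)/4.

Antiderivative: F(t) = exp(2*t)*sin(2*t)/4 - exp(2*t)*cos(2*t)/4; value = exp(-4)*sin(4)/4 + exp(-4)*cos(4)/4 - exp(2)*cos(2)/4 + exp(2)*sin(2)/4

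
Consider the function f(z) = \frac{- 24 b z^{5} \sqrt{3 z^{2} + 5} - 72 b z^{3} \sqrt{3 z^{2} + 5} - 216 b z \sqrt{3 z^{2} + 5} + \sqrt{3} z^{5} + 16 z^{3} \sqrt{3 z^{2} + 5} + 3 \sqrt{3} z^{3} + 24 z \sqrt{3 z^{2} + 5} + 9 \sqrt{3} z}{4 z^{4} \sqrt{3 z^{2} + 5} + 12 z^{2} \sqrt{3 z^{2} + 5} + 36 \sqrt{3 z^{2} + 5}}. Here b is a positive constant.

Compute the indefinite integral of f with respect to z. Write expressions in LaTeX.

F(z) = - \frac{36 b z^{2} - \sqrt{3} \sqrt{3 z^{2} + 5} - 12 \log{\left(\frac{z^{4}}{3} + z^{2} + 3 \right)}}{12} + C

A candidate is checked by its d/dz: the result must match f(z).
Check: d/dz[- \frac{36 b z^{2} - \sqrt{3} \sqrt{3 z^{2} + 5} - 12 \log{\left(\frac{z^{4}}{3} + z^{2} + 3 \right)}}{12}] = \frac{- 24 b z^{5} \sqrt{3 z^{2} + 5} - 72 b z^{3} \sqrt{3 z^{2} + 5} - 216 b z \sqrt{3 z^{2} + 5} + \sqrt{3} z^{5} + 16 z^{3} \sqrt{3 z^{2} + 5} + 3 \sqrt{3} z^{3} + 24 z \sqrt{3 z^{2} + 5} + 9 \sqrt{3} z}{4 z^{4} \sqrt{3 z^{2} + 5} + 12 z^{2} \sqrt{3 z^{2} + 5} + 36 \sqrt{3 z^{2} + 5}} = f(z).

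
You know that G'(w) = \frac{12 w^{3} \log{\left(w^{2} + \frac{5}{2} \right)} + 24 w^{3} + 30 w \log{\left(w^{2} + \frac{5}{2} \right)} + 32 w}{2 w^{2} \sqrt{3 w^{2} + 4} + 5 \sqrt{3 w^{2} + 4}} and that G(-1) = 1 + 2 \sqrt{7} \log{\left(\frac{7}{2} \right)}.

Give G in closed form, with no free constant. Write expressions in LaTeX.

G(w) = 2 \sqrt{3 w^{2} + 4} \log{\left(w^{2} + \frac{5}{2} \right)} + 1

G'(w) has the shape u'v + uv' for u = 2 \sqrt{3 w^{2} + 4} and v = \log{\left(w^{2} + \frac{5}{2} \right)} — it is the derivative of the product u*v.
A general antiderivative is 2 \sqrt{3 w^{2} + 4} \log{\left(w^{2} + \frac{5}{2} \right)} + C.
The condition gives C = 1 + 2 \sqrt{7} \log{\left(\frac{7}{2} \right)} - (2 \sqrt{7} \log{\left(\frac{7}{2} \right)}) = 1.
So G(w) = 2 \sqrt{3 w^{2} + 4} \log{\left(w^{2} + \frac{5}{2} \right)} + 1.
Check: d/dw[2 \sqrt{3 w^{2} + 4} \log{\left(w^{2} + \frac{5}{2} \right)} + 1] = \frac{12 w^{3} \log{\left(w^{2} + \frac{5}{2} \right)} + 24 w^{3} + 30 w \log{\left(w^{2} + \frac{5}{2} \right)} + 32 w}{2 w^{2} \sqrt{3 w^{2} + 4} + 5 \sqrt{3 w^{2} + 4}} = G'(w).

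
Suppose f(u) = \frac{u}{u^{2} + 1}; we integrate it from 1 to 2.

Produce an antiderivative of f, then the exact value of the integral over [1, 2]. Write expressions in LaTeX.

The substitution w = u^{2} + 1 works: f is exactly (dF/dw)*(dw/du) for that inner function.
F(u) = \frac{\log{\left(u^{2} + 1 \right)}}{2} is an antiderivative of f.
Check: d/du[\frac{\log{\left(u^{2} + 1 \right)}}{2}] = \frac{u}{u^{2} + 1} = f(u).
F(2) = \frac{\log{\left(5 \right)}}{2}; F(1) = \frac{\log{\left(2 \right)}}{2}.
Integral = F(2) - F(1) = - \frac{\log{\left(2 \right)}}{2} + \frac{\log{\left(5 \right)}}{2}.

Antiderivative: F(u) = \frac{\log{\left(u^{2} + 1 \right)}}{2}; value = - \frac{\log{\left(2 \right)}}{2} + \frac{\log{\left(5 \right)}}{2}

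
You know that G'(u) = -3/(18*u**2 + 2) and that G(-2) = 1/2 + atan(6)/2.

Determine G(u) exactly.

G(u) = 1/2 - atan(3*u)/2

Differentiate the proposed G(u) back; it has to land on the given G'(u).
A general antiderivative is -atan(3*u)/2 + C.
The condition gives C = 1/2 + atan(6)/2 - (atan(6)/2) = 1/2.
So G(u) = 1/2 - atan(3*u)/2.
Check: d/du[1/2 - atan(3*u)/2] = -3/(18*u**2 + 2) = G'(u).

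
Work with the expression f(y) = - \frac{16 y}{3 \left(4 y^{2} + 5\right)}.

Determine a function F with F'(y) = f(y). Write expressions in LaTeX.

An antiderivative is F(y) = - \frac{2 \log{\left(2 y^{2} + \frac{5}{2} \right)}}{3}.

The substitution u = 2 y^{2} + \frac{5}{2} works: f is exactly (dF/du)*(du/dy) for that inner function.
Check: d/dy[- \frac{2 \log{\left(2 y^{2} + \frac{5}{2} \right)}}{3}] = - \frac{16 y}{12 y^{2} + 15}, which equals f(y).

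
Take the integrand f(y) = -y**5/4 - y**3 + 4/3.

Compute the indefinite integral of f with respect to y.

F(y) = -y**6/24 - y**4/4 + 4*y/3 + C

Integrate term by term and add the pieces.
Check: d/dy[-y**6/24 - y**4/4 + 4*y/3] = -y**5/4 - y**3 + 4/3 = f(y).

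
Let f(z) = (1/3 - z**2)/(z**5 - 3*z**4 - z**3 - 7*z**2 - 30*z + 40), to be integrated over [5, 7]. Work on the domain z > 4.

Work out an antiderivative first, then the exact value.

Antiderivative: F(z) = -47*log(z - 4)/1134 + log(z - 1)/81 - 11*log(z + 2)/486 + 44*log(z**2 + 5)/1701 + 184*sqrt(5)*atan(sqrt(5)*z/5)/8505; value = -44*log(30)/1701 - 184*sqrt(5)*atan(sqrt(5))/8505 - 11*log(9)/486 - 47*log(3)/1134 - log(4)/81 + log(6)/81 + 11*log(7)/486 + 184*sqrt(5)*atan(7*sqrt(5)/5)/8505 + 44*log(54)/1701

The denominator factors as 3*(z - 4)*(z - 1)*(z + 2)*(z**2 + 5); partial fractions split f into directly integrable pieces: 8*(11*z + 23)/(1701*(z**2 + 5)) - 11/(486*(z + 2)) + 1/(81*(z - 1)) - 47/(1134*(z - 4)).
F(z) = -47*log(z - 4)/1134 + log(z - 1)/81 - 11*log(z + 2)/486 + 44*log(z**2 + 5)/1701 + 184*sqrt(5)*atan(sqrt(5)*z/5)/8505 is an antiderivative of f.
Check: d/dz[-47*log(z - 4)/1134 + log(z - 1)/81 - 11*log(z + 2)/486 + 44*log(z**2 + 5)/1701 + 184*sqrt(5)*atan(sqrt(5)*z/5)/8505] = (1 - 3*z**2)/(3*z**5 - 9*z**4 - 3*z**3 - 21*z**2 - 90*z + 120), which equals f(z).
F(7) = -11*log(9)/486 - 47*log(3)/1134 + log(6)/81 + 184*sqrt(5)*atan(7*sqrt(5)/5)/8505 + 44*log(54)/1701; F(5) = -11*log(7)/486 + log(4)/81 + 184*sqrt(5)*atan(sqrt(5))/8505 + 44*log(30)/1701.
Integral = F(7) - F(5) = -44*log(30)/1701 - 184*sqrt(5)*atan(sqrt(5))/8505 - 11*log(9)/486 - 47*log(3)/1134 - log(4)/81 + log(6)/81 + 11*log(7)/486 + 184*sqrt(5)*atan(7*sqrt(5)/5)/8505 + 44*log(54)/1701.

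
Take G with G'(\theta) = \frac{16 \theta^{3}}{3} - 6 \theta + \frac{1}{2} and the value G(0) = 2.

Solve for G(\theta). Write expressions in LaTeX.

G(\theta) = \frac{4 \theta^{4}}{3} - 3 \theta^{2} + \frac{\theta}{2} + 2

The integrand splits into summands that can be handled one at a time.
A general antiderivative is \frac{4 \theta^{4}}{3} - 3 \theta^{2} + \frac{\theta}{2} + C.
The condition gives C = 2 - (0) = 2.
So G(\theta) = \frac{4 \theta^{4}}{3} - 3 \theta^{2} + \frac{\theta}{2} + 2.
Check: d/d\theta[\frac{4 \theta^{4}}{3} - 3 \theta^{2} + \frac{\theta}{2} + 2] = \frac{16 \theta^{3}}{3} - 6 \theta + \frac{1}{2} = G'(\theta).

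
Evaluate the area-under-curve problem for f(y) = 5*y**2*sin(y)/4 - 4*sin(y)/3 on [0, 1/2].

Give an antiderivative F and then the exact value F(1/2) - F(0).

Antiderivative: F(y) = -(15*y**2*cos(y) - 30*y*sin(y) - 46*cos(y))/12; value = -23/6 + 5*sin(1/2)/4 + 169*cos(1/2)/48

The integrand splits into summands that can be handled one at a time.
F(y) = -(15*y**2*cos(y) - 30*y*sin(y) - 46*cos(y))/12 is an antiderivative of f.
Check: d/dy[-(15*y**2*cos(y) - 30*y*sin(y) - 46*cos(y))/12] = 5*y**2*sin(y)/4 - 4*sin(y)/3 = f(y).
F(1/2) = 5*sin(1/2)/4 + 169*cos(1/2)/48; F(0) = 23/6.
Integral = F(1/2) - F(0) = -23/6 + 5*sin(1/2)/4 + 169*cos(1/2)/48.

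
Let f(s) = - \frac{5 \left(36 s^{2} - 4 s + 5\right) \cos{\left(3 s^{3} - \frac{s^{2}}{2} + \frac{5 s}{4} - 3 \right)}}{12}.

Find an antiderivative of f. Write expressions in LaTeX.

f matches the chain-rule pattern g'(h)*h' with inner function h(s) = 3 s^{3} - \frac{s^{2}}{2} + \frac{5 s}{4} - 3; substituting u = h(s) collapses the integral.
Check: d/ds[- \frac{5 \sin{\left(3 s^{3} - \frac{s^{2}}{2} + \frac{5 s}{4} - 3 \right)}}{3}] = - 15 s^{2} \cos{\left(3 s^{3} - \frac{s^{2}}{2} + \frac{5 s}{4} - 3 \right)} + \frac{5 s \cos{\left(3 s^{3} - \frac{s^{2}}{2} + \frac{5 s}{4} - 3 \right)}}{3} - \frac{25 \cos{\left(3 s^{3} - \frac{s^{2}}{2} + \frac{5 s}{4} - 3 \right)}}{12}, which equals f(s).

An antiderivative is F(s) = - \frac{5 \sin{\left(3 s^{3} - \frac{s^{2}}{2} + \frac{5 s}{4} - 3 \right)}}{3}.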